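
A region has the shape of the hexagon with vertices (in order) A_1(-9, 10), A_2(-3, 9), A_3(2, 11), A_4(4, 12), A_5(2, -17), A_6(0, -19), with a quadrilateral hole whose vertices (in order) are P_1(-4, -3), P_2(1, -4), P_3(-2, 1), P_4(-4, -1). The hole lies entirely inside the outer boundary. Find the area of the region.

198.5

Outer boundary:
Apply the shoelace (surveyor's) formula: 2A = Σ (x_i·y_{i+1} − x_{i+1}·y_i), indices taken mod 6.
Σ = (-51) + (-51) + (-20) + (-92) + (-38) + (-171) = -423
Area = |Σ|/2 = 211.5.
Hole:
Σ = (19) + (-7) + (6) + (8) = 26
Area = |Σ|/2 = 13.
Net area = 211.5 − 13 = 198.5.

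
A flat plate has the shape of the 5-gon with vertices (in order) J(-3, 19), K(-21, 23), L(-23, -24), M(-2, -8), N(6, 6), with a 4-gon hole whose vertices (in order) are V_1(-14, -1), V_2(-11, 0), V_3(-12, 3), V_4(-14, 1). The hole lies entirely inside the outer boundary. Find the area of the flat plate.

826.5

Outer boundary:
Apply the shoelace formula: 2A = Σ (x_i·y_{i+1} − x_{i+1}·y_i), indices taken mod 5.
J→K: (-3)(23) − (-21)(19) = 330
K→L: (-21)(-24) − (-23)(23) = 1033
L→M: (-23)(-8) − (-2)(-24) = 136
M→N: (-2)(6) − (6)(-8) = 36
N→J: (6)(19) − (-3)(6) = 132
Σ = 1667
Area = |Σ|/2 = 833.5.
Hole:
Apply the shoelace formula: 2A = Σ (x_i·y_{i+1} − x_{i+1}·y_i), indices taken mod 4.
Σ = (-11) + (-33) + (30) + (28) = 14
Area = |Σ|/2 = 7.
Net area = 833.5 − 7 = 826.5.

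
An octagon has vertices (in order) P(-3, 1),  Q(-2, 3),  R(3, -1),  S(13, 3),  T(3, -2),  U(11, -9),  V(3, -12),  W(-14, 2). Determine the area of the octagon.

153.5

Apply Gauss's area formula: 2A = Σ (x_i·y_{i+1} − x_{i+1}·y_i), indices taken mod 8.
Cross-terms: -7, -7, 22, -35, -5, -105, -162, -8  ⇒  Σ = -307
Area = |Σ|/2 = 153.5.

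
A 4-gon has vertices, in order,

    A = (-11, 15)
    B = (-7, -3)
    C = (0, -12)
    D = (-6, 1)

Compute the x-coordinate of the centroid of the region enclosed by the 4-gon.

-1297/213

Apply the shoelace formula. First the cross-terms c_i = x_i·y_{i+1} − x_{i+1}·y_i:
  138, 84, -72, -79  ⇒  2A = 71, A = 35.5.
Then Σ (x_i + x_{i+1})·c_i = -1297, so x̄ = -1297 / (6·35.5) = -1297/213.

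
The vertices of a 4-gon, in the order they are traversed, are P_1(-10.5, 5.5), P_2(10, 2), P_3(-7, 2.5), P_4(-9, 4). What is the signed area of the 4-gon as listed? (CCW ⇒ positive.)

Apply Gauss's area formula: 2A = Σ (x_i·y_{i+1} − x_{i+1}·y_i), indices taken mod 4.
Σ = (-76) + (39) + (-5.5) + (-7.5) = -50
Signed area = Σ/2 = -25 (negative ⇒ clockwise traversal).

-25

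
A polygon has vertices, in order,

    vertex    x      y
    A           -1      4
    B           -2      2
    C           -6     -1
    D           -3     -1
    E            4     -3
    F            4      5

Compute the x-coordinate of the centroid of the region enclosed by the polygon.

175/267

Apply Gauss's area formula. First the cross-terms c_i = x_i·y_{i+1} − x_{i+1}·y_i:
  6, 14, 3, 13, 32, 21  ⇒  2A = 89, A = 44.5.
Then Σ (x_i + x_{i+1})·c_i = 175, so x̄ = 175 / (6·44.5) = 175/267.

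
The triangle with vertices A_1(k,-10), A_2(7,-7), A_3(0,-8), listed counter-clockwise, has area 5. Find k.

-4

Write out the shoelace sum; only the two edges meeting at A_1 involve k:
2·Area = [(0·(-10) − k·(-8)) + (k·(-7) − 7·(-10))] + -56
       = 1·k + 14 = 10
⇒ k = -4.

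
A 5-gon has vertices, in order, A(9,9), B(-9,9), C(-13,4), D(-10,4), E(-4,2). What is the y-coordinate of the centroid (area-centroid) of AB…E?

1085/173

Apply the shoelace formula. First the cross-terms c_i = x_i·y_{i+1} − x_{i+1}·y_i:
  162, 81, -12, -4, -54  ⇒  2A = 173, A = 86.5.
Then Σ (y_i + y_{i+1})·c_i = 3255, so ȳ = 3255 / (6·86.5) = 1085/173.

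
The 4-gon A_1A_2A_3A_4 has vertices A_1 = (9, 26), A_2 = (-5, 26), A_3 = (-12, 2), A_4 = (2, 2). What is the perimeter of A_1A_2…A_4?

78

|A_1A_2| = √((-14)² + (0)²) = √196 = 14
|A_2A_3| = √((-7)² + (-24)²) = √625 = 25
|A_3A_4| = √((14)² + (0)²) = √196 = 14
|A_4A_1| = √((7)² + (24)²) = √625 = 25
Perimeter = 14 + 25 + 14 + 25 = 78.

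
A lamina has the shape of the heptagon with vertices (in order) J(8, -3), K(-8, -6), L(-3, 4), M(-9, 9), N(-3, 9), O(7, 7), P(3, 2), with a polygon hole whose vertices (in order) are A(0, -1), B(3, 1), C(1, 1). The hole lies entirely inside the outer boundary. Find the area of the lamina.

Outer boundary:
Apply the shoelace formula: 2A = Σ (x_i·y_{i+1} − x_{i+1}·y_i), indices taken mod 7.
Σ = (-72) + (-50) + (9) + (-54) + (-84) + (-7) + (-25) = -283
Area = |Σ|/2 = 141.5.
Hole:
Apply the surveyor's formula: 2A = Σ (x_i·y_{i+1} − x_{i+1}·y_i), indices taken mod 3.
Cross-terms: 3, 2, -1  ⇒  Σ = 4
Area = |Σ|/2 = 2.
Net area = 141.5 − 2 = 139.5.

139.5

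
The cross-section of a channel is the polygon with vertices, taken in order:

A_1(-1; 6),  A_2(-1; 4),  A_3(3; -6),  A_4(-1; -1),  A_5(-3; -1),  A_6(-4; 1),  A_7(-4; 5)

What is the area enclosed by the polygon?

Apply Gauss's area formula: 2A = Σ (x_i·y_{i+1} − x_{i+1}·y_i), indices taken mod 7.
A_1→A_2: (-1)(4) − (-1)(6) = 2
A_2→A_3: (-1)(-6) − (3)(4) = -6
A_3→A_4: (3)(-1) − (-1)(-6) = -9
A_4→A_5: (-1)(-1) − (-3)(-1) = -2
A_5→A_6: (-3)(1) − (-4)(-1) = -7
A_6→A_7: (-4)(5) − (-4)(1) = -16
A_7→A_1: (-4)(6) − (-1)(5) = -19
Σ = -57
Area = |Σ|/2 = 28.5.

28.5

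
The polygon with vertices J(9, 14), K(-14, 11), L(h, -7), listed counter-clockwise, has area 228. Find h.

0

Write out the shoelace sum; only the two edges meeting at L involve h:
2·Area = [((-14)·(-7) − h·11) + (h·14 − 9·(-7))] + 295
       = 3·h + 456 = 456
⇒ h = 0.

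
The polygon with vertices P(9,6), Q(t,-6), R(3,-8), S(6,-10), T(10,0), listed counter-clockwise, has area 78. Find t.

Write out the shoelace sum; only the two edges meeting at Q involve t:
2·Area = [(9·(-6) − t·6) + (t·(-8) − 3·(-6))] + 178
       = -14·t + 142 = 156
⇒ t = -1.

-1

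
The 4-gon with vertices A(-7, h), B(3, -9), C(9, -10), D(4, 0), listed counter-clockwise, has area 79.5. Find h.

The doubled signed area Σ (x_i y_{i+1} − x_{i+1} y_i) is linear in h.
With h=0 it equals 154; the coefficient of h is 1 (from the two edges through A).
So 1·h + 154 = 2·79.5 = 159 ⇒ h = 5.

5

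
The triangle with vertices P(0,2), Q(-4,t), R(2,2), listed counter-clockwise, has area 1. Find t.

The doubled signed area Σ (x_i y_{i+1} − x_{i+1} y_i) is linear in t.
With t=0 it equals 4; the coefficient of t is -2 (from the two edges through Q).
So -2·t + 4 = 2·1 = 2 ⇒ t = 1.

1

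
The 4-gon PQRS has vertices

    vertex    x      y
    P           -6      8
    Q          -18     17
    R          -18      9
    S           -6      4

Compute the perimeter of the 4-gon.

|PQ| = √((-12)² + (9)²) = √225 = 15
|QR| = √((0)² + (-8)²) = √64 = 8
|RS| = √((12)² + (-5)²) = √169 = 13
|SP| = √((0)² + (4)²) = √16 = 4
Perimeter = 15 + 8 + 13 + 4 = 40.

40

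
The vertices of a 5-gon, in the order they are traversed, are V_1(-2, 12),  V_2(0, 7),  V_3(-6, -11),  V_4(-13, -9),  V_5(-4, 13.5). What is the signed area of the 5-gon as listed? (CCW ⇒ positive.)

-146.75

V_1→V_2: (-2)(7) − (0)(12) = -14
V_2→V_3: (0)(-11) − (-6)(7) = 42
V_3→V_4: (-6)(-9) − (-13)(-11) = -89
V_4→V_5: (-13)(13.5) − (-4)(-9) = -211.5
V_5→V_1: (-4)(12) − (-2)(13.5) = -21
Σ = -293.5
Signed area = Σ/2 = -146.75 (negative ⇒ clockwise traversal).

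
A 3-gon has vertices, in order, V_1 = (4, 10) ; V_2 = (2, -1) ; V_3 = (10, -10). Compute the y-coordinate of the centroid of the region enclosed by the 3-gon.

Apply the surveyor's formula. First the cross-terms c_i = x_i·y_{i+1} − x_{i+1}·y_i:
  -24, -10, 140  ⇒  2A = 106, A = 53.
Then Σ (y_i + y_{i+1})·c_i = -106, so ȳ = -106 / (6·53) = -1/3.

-1/3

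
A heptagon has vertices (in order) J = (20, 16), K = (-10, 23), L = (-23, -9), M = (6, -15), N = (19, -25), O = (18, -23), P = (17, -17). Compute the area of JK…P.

1241.5

Σ = (620) + (619) + (399) + (135) + (13) + (85) + (612) = 2483
Area = |Σ|/2 = 1241.5.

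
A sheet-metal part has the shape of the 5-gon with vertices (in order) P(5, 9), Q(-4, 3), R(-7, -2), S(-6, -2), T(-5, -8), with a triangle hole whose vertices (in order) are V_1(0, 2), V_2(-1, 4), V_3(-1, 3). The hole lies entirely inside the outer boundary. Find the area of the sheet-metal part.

Outer boundary:
Apply Gauss's area formula: 2A = Σ (x_i·y_{i+1} − x_{i+1}·y_i), indices taken mod 5.
Σ = (51) + (29) + (2) + (38) + (-5) = 115
Area = |Σ|/2 = 57.5.
Hole:
Apply the shoelace formula: 2A = Σ (x_i·y_{i+1} − x_{i+1}·y_i), indices taken mod 3.
Cross-terms: 2, 1, -2  ⇒  Σ = 1
Area = |Σ|/2 = 0.5.
Net area = 57.5 − 0.5 = 57.

57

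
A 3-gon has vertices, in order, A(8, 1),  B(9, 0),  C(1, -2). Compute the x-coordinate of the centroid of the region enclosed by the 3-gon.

Apply the surveyor's formula. First the cross-terms c_i = x_i·y_{i+1} − x_{i+1}·y_i:
  -9, -18, 17  ⇒  2A = -10, A = -5.
Then Σ (x_i + x_{i+1})·c_i = -180, so x̄ = -180 / (6·(-5)) = 6.

6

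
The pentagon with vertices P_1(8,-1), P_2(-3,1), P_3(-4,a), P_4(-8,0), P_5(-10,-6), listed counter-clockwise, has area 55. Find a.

Write out the shoelace sum; only the two edges meeting at P_3 involve a:
2·Area = [((-3)·a − (-4)·1) + ((-4)·0 − (-8)·a)] + 111
       = 5·a + 115 = 110
⇒ a = -1.

-1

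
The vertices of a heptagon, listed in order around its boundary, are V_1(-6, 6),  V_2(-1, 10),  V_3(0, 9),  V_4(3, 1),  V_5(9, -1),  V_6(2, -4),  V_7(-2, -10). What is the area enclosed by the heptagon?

118

Apply the shoelace formula: 2A = Σ (x_i·y_{i+1} − x_{i+1}·y_i), indices taken mod 7.
Σ = (-54) + (-9) + (-27) + (-12) + (-34) + (-28) + (-72) = -236
Area = |Σ|/2 = 118.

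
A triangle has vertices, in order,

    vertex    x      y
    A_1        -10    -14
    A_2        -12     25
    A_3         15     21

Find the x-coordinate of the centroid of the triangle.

-7/3

Apply Gauss's area formula. First the cross-terms c_i = x_i·y_{i+1} − x_{i+1}·y_i:
  -418, -627, 0  ⇒  2A = -1045, A = -522.5.
Then Σ (x_i + x_{i+1})·c_i = 7315, so x̄ = 7315 / (6·(-522.5)) = -7/3.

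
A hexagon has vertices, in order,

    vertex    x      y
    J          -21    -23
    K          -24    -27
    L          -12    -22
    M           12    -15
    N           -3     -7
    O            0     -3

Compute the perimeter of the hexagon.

94

|JK| = √((-3)² + (-4)²) = √25 = 5
|KL| = √((12)² + (5)²) = √169 = 13
|LM| = √((24)² + (7)²) = √625 = 25
|MN| = √((-15)² + (8)²) = √289 = 17
|NO| = √((3)² + (4)²) = √25 = 5
|OJ| = √((-21)² + (-20)²) = √841 = 29
Perimeter = 5 + 13 + 25 + 17 + 5 + 29 = 94.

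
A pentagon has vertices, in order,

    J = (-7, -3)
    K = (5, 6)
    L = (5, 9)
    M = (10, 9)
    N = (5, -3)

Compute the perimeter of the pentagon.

48

|JK| = √((12)² + (9)²) = √225 = 15
|KL| = √((0)² + (3)²) = √9 = 3
|LM| = √((5)² + (0)²) = √25 = 5
|MN| = √((-5)² + (-12)²) = √169 = 13
|NJ| = √((-12)² + (0)²) = √144 = 12
Perimeter = 15 + 3 + 5 + 13 + 12 = 48.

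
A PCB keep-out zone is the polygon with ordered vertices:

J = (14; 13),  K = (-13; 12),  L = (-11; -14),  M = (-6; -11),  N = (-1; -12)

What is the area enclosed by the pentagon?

452

Apply Gauss's area formula: 2A = Σ (x_i·y_{i+1} − x_{i+1}·y_i), indices taken mod 5.
Cross-terms: 337, 314, 37, 61, 155  ⇒  Σ = 904
Area = |Σ|/2 = 452.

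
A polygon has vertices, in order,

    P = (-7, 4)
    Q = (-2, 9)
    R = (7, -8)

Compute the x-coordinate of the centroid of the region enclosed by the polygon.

Apply the shoelace (surveyor's) formula. First the cross-terms c_i = x_i·y_{i+1} − x_{i+1}·y_i:
  -55, -47, -28  ⇒  2A = -130, A = -65.
Then Σ (x_i + x_{i+1})·c_i = 260, so x̄ = 260 / (6·(-65)) = -2/3.

-2/3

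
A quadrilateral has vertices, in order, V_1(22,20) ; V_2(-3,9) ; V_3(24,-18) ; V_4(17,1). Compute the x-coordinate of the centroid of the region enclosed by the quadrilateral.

Apply the shoelace formula. First the cross-terms c_i = x_i·y_{i+1} − x_{i+1}·y_i:
  258, -162, 330, 318  ⇒  2A = 744, A = 372.
Then Σ (x_i + x_{i+1})·c_i = 27432, so x̄ = 27432 / (6·372) = 381/31.

381/31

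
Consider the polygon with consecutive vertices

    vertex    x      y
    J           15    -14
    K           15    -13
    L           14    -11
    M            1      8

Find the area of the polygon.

Apply Gauss's area formula: 2A = Σ (x_i·y_{i+1} − x_{i+1}·y_i), indices taken mod 4.
Cross-terms: 15, 17, 123, -134  ⇒  Σ = 21
Area = |Σ|/2 = 10.5.

10.5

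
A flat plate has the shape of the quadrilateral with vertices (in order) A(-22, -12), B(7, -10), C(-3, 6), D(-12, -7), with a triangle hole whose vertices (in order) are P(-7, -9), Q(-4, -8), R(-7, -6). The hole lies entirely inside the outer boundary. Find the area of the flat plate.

195

Outer boundary:
Apply the shoelace formula: 2A = Σ (x_i·y_{i+1} − x_{i+1}·y_i), indices taken mod 4.
A→B: (-22)(-10) − (7)(-12) = 304
B→C: (7)(6) − (-3)(-10) = 12
C→D: (-3)(-7) − (-12)(6) = 93
D→A: (-12)(-12) − (-22)(-7) = -10
Σ = 399
Area = |Σ|/2 = 199.5.
Hole:
P→Q: (-7)(-8) − (-4)(-9) = 20
Q→R: (-4)(-6) − (-7)(-8) = -32
R→P: (-7)(-9) − (-7)(-6) = 21
Σ = 9
Area = |Σ|/2 = 4.5.
Net area = 199.5 − 4.5 = 195.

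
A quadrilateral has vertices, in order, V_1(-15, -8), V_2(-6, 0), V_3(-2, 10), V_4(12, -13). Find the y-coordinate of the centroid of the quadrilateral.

-71/17

Apply the shoelace (surveyor's) formula. First the cross-terms c_i = x_i·y_{i+1} − x_{i+1}·y_i:
  -48, -60, -94, -291  ⇒  2A = -493, A = -246.5.
Then Σ (y_i + y_{i+1})·c_i = 6177, so ȳ = 6177 / (6·(-246.5)) = -71/17.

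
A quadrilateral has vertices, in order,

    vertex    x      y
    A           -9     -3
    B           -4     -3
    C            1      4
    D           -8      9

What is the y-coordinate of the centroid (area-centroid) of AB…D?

265/111

Apply the shoelace (surveyor's) formula. First the cross-terms c_i = x_i·y_{i+1} − x_{i+1}·y_i:
  15, -13, 41, 105  ⇒  2A = 148, A = 74.
Then Σ (y_i + y_{i+1})·c_i = 1060, so ȳ = 1060 / (6·74) = 265/111.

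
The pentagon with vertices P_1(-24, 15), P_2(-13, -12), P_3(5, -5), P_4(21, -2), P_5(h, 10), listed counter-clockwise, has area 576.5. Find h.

Write out the shoelace sum; only the two edges meeting at P_5 involve h:
2·Area = [(21·10 − h·(-2)) + (h·15 − (-24)·10)] + 703
       = 17·h + 1153 = 1153
⇒ h = 0.

0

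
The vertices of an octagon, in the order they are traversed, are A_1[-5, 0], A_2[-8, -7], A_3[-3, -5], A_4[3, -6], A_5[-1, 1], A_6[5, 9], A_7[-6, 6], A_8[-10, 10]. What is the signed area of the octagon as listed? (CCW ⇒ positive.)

102

Σ = (35) + (19) + (33) + (-3) + (-14) + (84) + (0) + (50) = 204
Signed area = Σ/2 = 102 (positive ⇒ counter-clockwise traversal).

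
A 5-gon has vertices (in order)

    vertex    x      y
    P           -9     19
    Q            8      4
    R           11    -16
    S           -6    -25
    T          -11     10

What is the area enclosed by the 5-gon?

Apply the surveyor's formula: 2A = Σ (x_i·y_{i+1} − x_{i+1}·y_i), indices taken mod 5.
Σ = (-188) + (-172) + (-371) + (-335) + (-119) = -1185
Area = |Σ|/2 = 592.5.

592.5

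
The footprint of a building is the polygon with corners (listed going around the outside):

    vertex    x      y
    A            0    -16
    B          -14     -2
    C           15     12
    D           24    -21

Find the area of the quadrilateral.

Σ = (-224) + (-138) + (-603) + (-384) = -1349
Area = |Σ|/2 = 674.5.

674.5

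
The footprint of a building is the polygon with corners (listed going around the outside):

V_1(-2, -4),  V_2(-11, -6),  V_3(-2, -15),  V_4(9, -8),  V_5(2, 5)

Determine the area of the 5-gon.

Apply Gauss's area formula: 2A = Σ (x_i·y_{i+1} − x_{i+1}·y_i), indices taken mod 5.
Cross-terms: -32, 153, 151, 61, 2  ⇒  Σ = 335
Area = |Σ|/2 = 167.5.

167.5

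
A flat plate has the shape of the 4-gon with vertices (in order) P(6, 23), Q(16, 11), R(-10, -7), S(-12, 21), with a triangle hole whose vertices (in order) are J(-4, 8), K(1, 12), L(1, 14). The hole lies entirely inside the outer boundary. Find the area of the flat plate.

Outer boundary:
Apply the surveyor's formula: 2A = Σ (x_i·y_{i+1} − x_{i+1}·y_i), indices taken mod 4.
Σ = (-302) + (-2) + (-294) + (-402) = -1000
Area = |Σ|/2 = 500.
Hole:
Apply Gauss's area formula: 2A = Σ (x_i·y_{i+1} − x_{i+1}·y_i), indices taken mod 3.
Σ = (-56) + (2) + (64) = 10
Area = |Σ|/2 = 5.
Net area = 500 − 5 = 495.

495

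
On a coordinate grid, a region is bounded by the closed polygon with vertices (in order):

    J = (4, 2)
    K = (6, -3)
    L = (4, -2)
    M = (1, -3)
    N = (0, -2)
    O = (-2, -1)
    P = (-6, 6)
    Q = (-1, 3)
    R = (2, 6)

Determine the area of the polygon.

51

Apply Gauss's area formula: 2A = Σ (x_i·y_{i+1} − x_{i+1}·y_i), indices taken mod 9.
Cross-terms: -24, 0, -10, -2, -4, -18, -12, -12, -20  ⇒  Σ = -102
Area = |Σ|/2 = 51.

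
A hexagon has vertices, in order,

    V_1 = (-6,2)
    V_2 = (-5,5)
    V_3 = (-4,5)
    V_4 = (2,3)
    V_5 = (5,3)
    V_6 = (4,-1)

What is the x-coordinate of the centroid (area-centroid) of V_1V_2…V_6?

-89/213

Apply the shoelace (surveyor's) formula. First the cross-terms c_i = x_i·y_{i+1} − x_{i+1}·y_i:
  -20, -5, -22, -9, -17, 2  ⇒  2A = -71, A = -35.5.
Then Σ (x_i + x_{i+1})·c_i = 89, so x̄ = 89 / (6·(-35.5)) = -89/213.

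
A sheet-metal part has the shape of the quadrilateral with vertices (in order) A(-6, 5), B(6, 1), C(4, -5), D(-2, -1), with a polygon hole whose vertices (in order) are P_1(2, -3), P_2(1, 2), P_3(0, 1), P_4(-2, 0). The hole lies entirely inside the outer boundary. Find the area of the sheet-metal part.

42

Outer boundary:
Σ = (-36) + (-34) + (-14) + (-16) = -100
Area = |Σ|/2 = 50.
Hole:
Cross-terms: 7, 1, 2, 6  ⇒  Σ = 16
Area = |Σ|/2 = 8.
Net area = 50 − 8 = 42.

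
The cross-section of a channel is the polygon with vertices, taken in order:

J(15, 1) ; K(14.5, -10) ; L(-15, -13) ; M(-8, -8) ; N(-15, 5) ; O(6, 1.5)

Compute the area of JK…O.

Apply the shoelace (surveyor's) formula: 2A = Σ (x_i·y_{i+1} − x_{i+1}·y_i), indices taken mod 6.
J→K: (15)(-10) − (14.5)(1) = -164.5
K→L: (14.5)(-13) − (-15)(-10) = -338.5
L→M: (-15)(-8) − (-8)(-13) = 16
M→N: (-8)(5) − (-15)(-8) = -160
N→O: (-15)(1.5) − (6)(5) = -52.5
O→J: (6)(1) − (15)(1.5) = -16.5
Σ = -716
Area = |Σ|/2 = 358.

358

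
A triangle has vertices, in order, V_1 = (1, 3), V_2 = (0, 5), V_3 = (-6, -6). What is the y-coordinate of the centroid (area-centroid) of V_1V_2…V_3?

Apply Gauss's area formula. First the cross-terms c_i = x_i·y_{i+1} − x_{i+1}·y_i:
  5, 30, -12  ⇒  2A = 23, A = 11.5.
Then Σ (y_i + y_{i+1})·c_i = 46, so ȳ = 46 / (6·11.5) = 2/3.

2/3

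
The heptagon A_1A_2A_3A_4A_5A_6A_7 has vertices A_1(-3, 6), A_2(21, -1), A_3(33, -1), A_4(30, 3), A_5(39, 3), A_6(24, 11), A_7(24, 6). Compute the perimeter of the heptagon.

100

|A_1A_2| = √((24)² + (-7)²) = √625 = 25
|A_2A_3| = √((12)² + (0)²) = √144 = 12
|A_3A_4| = √((-3)² + (4)²) = √25 = 5
|A_4A_5| = √((9)² + (0)²) = √81 = 9
|A_5A_6| = √((-15)² + (8)²) = √289 = 17
|A_6A_7| = √((0)² + (-5)²) = √25 = 5
|A_7A_1| = √((-27)² + (0)²) = √729 = 27
Perimeter = 25 + 12 + 5 + 9 + 17 + 5 + 27 = 100.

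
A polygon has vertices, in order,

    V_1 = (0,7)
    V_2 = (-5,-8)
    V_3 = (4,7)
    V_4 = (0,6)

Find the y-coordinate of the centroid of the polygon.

Apply Gauss's area formula. First the cross-terms c_i = x_i·y_{i+1} − x_{i+1}·y_i:
  35, -3, 24, 0  ⇒  2A = 56, A = 28.
Then Σ (y_i + y_{i+1})·c_i = 280, so ȳ = 280 / (6·28) = 5/3.

5/3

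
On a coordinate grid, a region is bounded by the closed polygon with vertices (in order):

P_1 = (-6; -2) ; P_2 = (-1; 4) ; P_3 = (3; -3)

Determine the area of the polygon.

29.5

Apply Gauss's area formula: 2A = Σ (x_i·y_{i+1} − x_{i+1}·y_i), indices taken mod 3.
Σ = (-26) + (-9) + (-24) = -59
Area = |Σ|/2 = 29.5.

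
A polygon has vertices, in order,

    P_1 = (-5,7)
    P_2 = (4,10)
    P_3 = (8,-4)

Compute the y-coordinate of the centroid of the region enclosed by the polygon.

13/3

Apply the surveyor's formula. First the cross-terms c_i = x_i·y_{i+1} − x_{i+1}·y_i:
  -78, -96, 36  ⇒  2A = -138, A = -69.
Then Σ (y_i + y_{i+1})·c_i = -1794, so ȳ = -1794 / (6·(-69)) = 13/3.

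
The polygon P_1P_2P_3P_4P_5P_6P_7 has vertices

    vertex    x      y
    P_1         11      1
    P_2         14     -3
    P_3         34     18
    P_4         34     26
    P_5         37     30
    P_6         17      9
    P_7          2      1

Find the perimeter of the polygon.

102

|P_1P_2| = √((3)² + (-4)²) = √25 = 5
|P_2P_3| = √((20)² + (21)²) = √841 = 29
|P_3P_4| = √((0)² + (8)²) = √64 = 8
|P_4P_5| = √((3)² + (4)²) = √25 = 5
|P_5P_6| = √((-20)² + (-21)²) = √841 = 29
|P_6P_7| = √((-15)² + (-8)²) = √289 = 17
|P_7P_1| = √((9)² + (0)²) = √81 = 9
Perimeter = 5 + 29 + 8 + 5 + 29 + 17 + 9 = 102.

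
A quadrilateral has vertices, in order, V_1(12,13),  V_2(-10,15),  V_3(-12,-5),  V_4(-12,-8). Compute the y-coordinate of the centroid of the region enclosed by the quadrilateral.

Apply the surveyor's formula. First the cross-terms c_i = x_i·y_{i+1} − x_{i+1}·y_i:
  310, 230, 36, -60  ⇒  2A = 516, A = 258.
Then Σ (y_i + y_{i+1})·c_i = 10212, so ȳ = 10212 / (6·258) = 851/129.

851/129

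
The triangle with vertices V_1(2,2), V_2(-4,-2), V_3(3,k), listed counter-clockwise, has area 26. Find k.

Write out the shoelace sum; only the two edges meeting at V_3 involve k:
2·Area = [((-4)·k − 3·(-2)) + (3·2 − 2·k)] + 4
       = -6·k + 16 = 52
⇒ k = -6.

-6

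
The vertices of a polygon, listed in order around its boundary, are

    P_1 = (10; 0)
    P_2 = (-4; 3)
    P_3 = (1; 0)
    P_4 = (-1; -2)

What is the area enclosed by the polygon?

Apply the shoelace formula: 2A = Σ (x_i·y_{i+1} − x_{i+1}·y_i), indices taken mod 4.
Σ = (30) + (-3) + (-2) + (20) = 45
Area = |Σ|/2 = 22.5.

22.5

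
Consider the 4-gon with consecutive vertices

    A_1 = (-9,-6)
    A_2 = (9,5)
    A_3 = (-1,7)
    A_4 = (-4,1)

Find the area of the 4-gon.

68.5

Apply the shoelace (surveyor's) formula: 2A = Σ (x_i·y_{i+1} − x_{i+1}·y_i), indices taken mod 4.
Σ = (9) + (68) + (27) + (33) = 137
Area = |Σ|/2 = 68.5.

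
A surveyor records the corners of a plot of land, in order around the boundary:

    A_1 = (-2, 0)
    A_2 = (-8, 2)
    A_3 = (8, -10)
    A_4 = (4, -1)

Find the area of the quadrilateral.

45

Apply the shoelace (surveyor's) formula: 2A = Σ (x_i·y_{i+1} − x_{i+1}·y_i), indices taken mod 4.
A_1→A_2: (-2)(2) − (-8)(0) = -4
A_2→A_3: (-8)(-10) − (8)(2) = 64
A_3→A_4: (8)(-1) − (4)(-10) = 32
A_4→A_1: (4)(0) − (-2)(-1) = -2
Σ = 90
Area = |Σ|/2 = 45.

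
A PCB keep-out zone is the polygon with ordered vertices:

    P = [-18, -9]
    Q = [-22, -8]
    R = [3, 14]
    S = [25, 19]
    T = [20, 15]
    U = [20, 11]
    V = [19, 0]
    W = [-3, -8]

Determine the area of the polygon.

597

Cross-terms: -54, -284, -293, -5, -80, -209, -152, -117  ⇒  Σ = -1194
Area = |Σ|/2 = 597.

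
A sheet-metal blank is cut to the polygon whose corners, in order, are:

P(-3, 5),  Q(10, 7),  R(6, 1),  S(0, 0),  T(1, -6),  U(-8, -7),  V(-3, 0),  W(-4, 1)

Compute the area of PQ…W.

Σ = (-71) + (-32) + (0) + (0) + (-55) + (-21) + (-3) + (-17) = -199
Area = |Σ|/2 = 99.5.

99.5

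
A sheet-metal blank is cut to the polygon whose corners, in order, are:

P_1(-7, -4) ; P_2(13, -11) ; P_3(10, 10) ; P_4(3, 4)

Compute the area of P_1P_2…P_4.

197.5

Apply the shoelace formula: 2A = Σ (x_i·y_{i+1} − x_{i+1}·y_i), indices taken mod 4.
Σ = (129) + (240) + (10) + (16) = 395
Area = |Σ|/2 = 197.5.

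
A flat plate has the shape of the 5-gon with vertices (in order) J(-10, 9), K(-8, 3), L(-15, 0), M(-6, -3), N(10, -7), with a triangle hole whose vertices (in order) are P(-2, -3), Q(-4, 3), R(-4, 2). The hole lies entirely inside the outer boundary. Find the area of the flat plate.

111

Outer boundary:
Apply the shoelace (surveyor's) formula: 2A = Σ (x_i·y_{i+1} − x_{i+1}·y_i), indices taken mod 5.
Σ = (42) + (45) + (45) + (72) + (20) = 224
Area = |Σ|/2 = 112.
Hole:
Σ = (-18) + (4) + (16) = 2
Area = |Σ|/2 = 1.
Net area = 112 − 1 = 111.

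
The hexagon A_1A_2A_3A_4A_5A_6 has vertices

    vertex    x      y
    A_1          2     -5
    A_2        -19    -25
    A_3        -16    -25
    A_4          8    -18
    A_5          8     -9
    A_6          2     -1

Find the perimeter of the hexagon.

80

|A_1A_2| = √((-21)² + (-20)²) = √841 = 29
|A_2A_3| = √((3)² + (0)²) = √9 = 3
|A_3A_4| = √((24)² + (7)²) = √625 = 25
|A_4A_5| = √((0)² + (9)²) = √81 = 9
|A_5A_6| = √((-6)² + (8)²) = √100 = 10
|A_6A_1| = √((0)² + (-4)²) = √16 = 4
Perimeter = 29 + 3 + 25 + 9 + 10 + 4 = 80.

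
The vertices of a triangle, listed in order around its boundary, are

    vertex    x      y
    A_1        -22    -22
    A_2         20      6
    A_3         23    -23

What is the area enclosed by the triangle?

651

Apply the surveyor's formula: 2A = Σ (x_i·y_{i+1} − x_{i+1}·y_i), indices taken mod 3.
Cross-terms: 308, -598, -1012  ⇒  Σ = -1302
Area = |Σ|/2 = 651.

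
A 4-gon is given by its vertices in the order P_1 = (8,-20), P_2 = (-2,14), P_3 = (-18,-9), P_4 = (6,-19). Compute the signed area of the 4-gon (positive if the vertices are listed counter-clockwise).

385

P_1→P_2: (8)(14) − (-2)(-20) = 72
P_2→P_3: (-2)(-9) − (-18)(14) = 270
P_3→P_4: (-18)(-19) − (6)(-9) = 396
P_4→P_1: (6)(-20) − (8)(-19) = 32
Σ = 770
Signed area = Σ/2 = 385 (positive ⇒ counter-clockwise traversal).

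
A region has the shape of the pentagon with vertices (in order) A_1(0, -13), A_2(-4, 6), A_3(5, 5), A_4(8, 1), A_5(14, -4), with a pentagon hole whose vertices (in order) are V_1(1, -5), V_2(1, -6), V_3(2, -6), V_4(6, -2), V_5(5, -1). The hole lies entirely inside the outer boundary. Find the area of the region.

174

Outer boundary:
Apply the surveyor's formula: 2A = Σ (x_i·y_{i+1} − x_{i+1}·y_i), indices taken mod 5.
Σ = (-52) + (-50) + (-35) + (-46) + (-182) = -365
Area = |Σ|/2 = 182.5.
Hole:
Apply the shoelace formula: 2A = Σ (x_i·y_{i+1} − x_{i+1}·y_i), indices taken mod 5.
V_1→V_2: (1)(-6) − (1)(-5) = -1
V_2→V_3: (1)(-6) − (2)(-6) = 6
V_3→V_4: (2)(-2) − (6)(-6) = 32
V_4→V_5: (6)(-1) − (5)(-2) = 4
V_5→V_1: (5)(-5) − (1)(-1) = -24
Σ = 17
Area = |Σ|/2 = 8.5.
Net area = 182.5 − 8.5 = 174.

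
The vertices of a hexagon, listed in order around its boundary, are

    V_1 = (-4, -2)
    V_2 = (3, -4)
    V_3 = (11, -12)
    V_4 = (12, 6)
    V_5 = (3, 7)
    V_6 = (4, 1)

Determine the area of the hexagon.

Apply the shoelace (surveyor's) formula: 2A = Σ (x_i·y_{i+1} − x_{i+1}·y_i), indices taken mod 6.
V_1→V_2: (-4)(-4) − (3)(-2) = 22
V_2→V_3: (3)(-12) − (11)(-4) = 8
V_3→V_4: (11)(6) − (12)(-12) = 210
V_4→V_5: (12)(7) − (3)(6) = 66
V_5→V_6: (3)(1) − (4)(7) = -25
V_6→V_1: (4)(-2) − (-4)(1) = -4
Σ = 277
Area = |Σ|/2 = 138.5.

138.5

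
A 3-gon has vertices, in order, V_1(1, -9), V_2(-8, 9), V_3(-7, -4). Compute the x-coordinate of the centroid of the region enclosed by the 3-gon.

-14/3

Apply Gauss's area formula. First the cross-terms c_i = x_i·y_{i+1} − x_{i+1}·y_i:
  -63, 95, 67  ⇒  2A = 99, A = 49.5.
Then Σ (x_i + x_{i+1})·c_i = -1386, so x̄ = -1386 / (6·49.5) = -14/3.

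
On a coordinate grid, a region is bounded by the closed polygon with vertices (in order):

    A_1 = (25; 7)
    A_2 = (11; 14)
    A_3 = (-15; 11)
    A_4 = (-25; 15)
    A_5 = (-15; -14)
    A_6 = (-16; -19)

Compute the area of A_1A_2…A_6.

826.5

Apply the surveyor's formula: 2A = Σ (x_i·y_{i+1} − x_{i+1}·y_i), indices taken mod 6.
Σ = (273) + (331) + (50) + (575) + (61) + (363) = 1653
Area = |Σ|/2 = 826.5.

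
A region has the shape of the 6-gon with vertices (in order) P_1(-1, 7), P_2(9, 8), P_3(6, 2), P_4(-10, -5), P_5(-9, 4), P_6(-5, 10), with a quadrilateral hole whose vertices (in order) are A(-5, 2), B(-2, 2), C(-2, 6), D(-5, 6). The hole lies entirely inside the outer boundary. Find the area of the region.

Outer boundary:
Apply the shoelace (surveyor's) formula: 2A = Σ (x_i·y_{i+1} − x_{i+1}·y_i), indices taken mod 6.
Σ = (-71) + (-30) + (-10) + (-85) + (-70) + (-25) = -291
Area = |Σ|/2 = 145.5.
Hole:
Apply Gauss's area formula: 2A = Σ (x_i·y_{i+1} − x_{i+1}·y_i), indices taken mod 4.
Σ = (-6) + (-8) + (18) + (20) = 24
Area = |Σ|/2 = 12.
Net area = 145.5 − 12 = 133.5.

133.5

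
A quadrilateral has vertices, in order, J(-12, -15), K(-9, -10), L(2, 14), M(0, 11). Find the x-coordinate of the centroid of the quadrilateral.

-161/33

Apply Gauss's area formula. First the cross-terms c_i = x_i·y_{i+1} − x_{i+1}·y_i:
  -15, -106, 22, 132  ⇒  2A = 33, A = 16.5.
Then Σ (x_i + x_{i+1})·c_i = -483, so x̄ = -483 / (6·16.5) = -161/33.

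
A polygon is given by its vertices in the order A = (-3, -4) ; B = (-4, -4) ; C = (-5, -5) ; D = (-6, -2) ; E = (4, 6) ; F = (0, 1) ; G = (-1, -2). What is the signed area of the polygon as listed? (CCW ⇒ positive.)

-24.5

Apply the shoelace formula: 2A = Σ (x_i·y_{i+1} − x_{i+1}·y_i), indices taken mod 7.
Σ = (-4) + (0) + (-20) + (-28) + (4) + (1) + (-2) = -49
Signed area = Σ/2 = -24.5 (negative ⇒ clockwise traversal).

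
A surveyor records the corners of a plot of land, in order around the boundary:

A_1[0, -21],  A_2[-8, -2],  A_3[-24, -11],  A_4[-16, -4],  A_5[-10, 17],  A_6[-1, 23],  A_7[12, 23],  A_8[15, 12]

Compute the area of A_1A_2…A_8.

Apply the shoelace (surveyor's) formula: 2A = Σ (x_i·y_{i+1} − x_{i+1}·y_i), indices taken mod 8.
Σ = (-168) + (40) + (-80) + (-312) + (-213) + (-299) + (-201) + (-315) = -1548
Area = |Σ|/2 = 774.

774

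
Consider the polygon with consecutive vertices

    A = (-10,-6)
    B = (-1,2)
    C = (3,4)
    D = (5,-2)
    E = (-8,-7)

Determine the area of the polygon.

67.5

Σ = (-26) + (-10) + (-26) + (-51) + (-22) = -135
Area = |Σ|/2 = 67.5.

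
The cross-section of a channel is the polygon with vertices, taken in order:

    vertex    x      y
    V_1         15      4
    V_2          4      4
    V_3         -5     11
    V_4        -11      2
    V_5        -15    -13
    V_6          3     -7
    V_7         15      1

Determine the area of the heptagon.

344.5

Apply the surveyor's formula: 2A = Σ (x_i·y_{i+1} − x_{i+1}·y_i), indices taken mod 7.
Σ = (44) + (64) + (111) + (173) + (144) + (108) + (45) = 689
Area = |Σ|/2 = 344.5.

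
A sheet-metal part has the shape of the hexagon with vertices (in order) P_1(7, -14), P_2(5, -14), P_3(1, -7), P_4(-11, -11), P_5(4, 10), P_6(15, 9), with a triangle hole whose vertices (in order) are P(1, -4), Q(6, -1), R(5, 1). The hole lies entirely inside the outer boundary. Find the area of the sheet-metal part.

288.5

Outer boundary:
Σ = (-28) + (-21) + (-88) + (-66) + (-114) + (-273) = -590
Area = |Σ|/2 = 295.
Hole:
Apply the shoelace formula: 2A = Σ (x_i·y_{i+1} − x_{i+1}·y_i), indices taken mod 3.
Σ = (23) + (11) + (-21) = 13
Area = |Σ|/2 = 6.5.
Net area = 295 − 6.5 = 288.5.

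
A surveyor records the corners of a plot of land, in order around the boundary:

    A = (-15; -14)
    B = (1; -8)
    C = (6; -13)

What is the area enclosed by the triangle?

Apply Gauss's area formula: 2A = Σ (x_i·y_{i+1} − x_{i+1}·y_i), indices taken mod 3.
Cross-terms: 134, 35, -279  ⇒  Σ = -110
Area = |Σ|/2 = 55.

55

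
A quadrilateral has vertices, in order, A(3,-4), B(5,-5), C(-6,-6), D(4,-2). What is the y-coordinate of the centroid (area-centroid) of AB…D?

Apply the shoelace (surveyor's) formula. First the cross-terms c_i = x_i·y_{i+1} − x_{i+1}·y_i:
  5, -60, 36, -10  ⇒  2A = -29, A = -14.5.
Then Σ (y_i + y_{i+1})·c_i = 387, so ȳ = 387 / (6·(-14.5)) = -129/29.

-129/29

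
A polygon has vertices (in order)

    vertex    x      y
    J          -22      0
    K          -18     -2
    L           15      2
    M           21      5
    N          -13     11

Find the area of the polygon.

304.5

Apply the shoelace formula: 2A = Σ (x_i·y_{i+1} − x_{i+1}·y_i), indices taken mod 5.
Σ = (44) + (-6) + (33) + (296) + (242) = 609
Area = |Σ|/2 = 304.5.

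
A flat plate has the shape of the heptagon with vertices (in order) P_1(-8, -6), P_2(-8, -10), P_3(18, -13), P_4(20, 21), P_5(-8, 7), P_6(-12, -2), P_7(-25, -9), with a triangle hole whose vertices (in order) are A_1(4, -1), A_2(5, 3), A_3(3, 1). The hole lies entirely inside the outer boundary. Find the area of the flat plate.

Outer boundary:
Apply the shoelace (surveyor's) formula: 2A = Σ (x_i·y_{i+1} − x_{i+1}·y_i), indices taken mod 7.
Cross-terms: 32, 284, 638, 308, 100, 58, 78  ⇒  Σ = 1498
Area = |Σ|/2 = 749.
Hole:
Σ = (17) + (-4) + (-7) = 6
Area = |Σ|/2 = 3.
Net area = 749 − 3 = 746.

746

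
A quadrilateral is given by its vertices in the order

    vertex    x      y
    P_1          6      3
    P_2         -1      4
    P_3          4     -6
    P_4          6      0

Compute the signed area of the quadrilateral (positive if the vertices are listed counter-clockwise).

Apply the surveyor's formula: 2A = Σ (x_i·y_{i+1} − x_{i+1}·y_i), indices taken mod 4.
Σ = (27) + (-10) + (36) + (18) = 71
Signed area = Σ/2 = 35.5 (positive ⇒ counter-clockwise traversal).

35.5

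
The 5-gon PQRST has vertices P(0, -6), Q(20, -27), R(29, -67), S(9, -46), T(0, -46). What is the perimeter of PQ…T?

|PQ| = √((20)² + (-21)²) = √841 = 29
|QR| = √((9)² + (-40)²) = √1681 = 41
|RS| = √((-20)² + (21)²) = √841 = 29
|ST| = √((-9)² + (0)²) = √81 = 9
|TP| = √((0)² + (40)²) = √1600 = 40
Perimeter = 29 + 41 + 29 + 9 + 40 = 148.

148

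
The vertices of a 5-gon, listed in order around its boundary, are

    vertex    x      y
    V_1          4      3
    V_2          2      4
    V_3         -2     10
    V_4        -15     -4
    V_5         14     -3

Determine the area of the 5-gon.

Apply the shoelace (surveyor's) formula: 2A = Σ (x_i·y_{i+1} − x_{i+1}·y_i), indices taken mod 5.
Cross-terms: 10, 28, 158, 101, 54  ⇒  Σ = 351
Area = |Σ|/2 = 175.5.

175.5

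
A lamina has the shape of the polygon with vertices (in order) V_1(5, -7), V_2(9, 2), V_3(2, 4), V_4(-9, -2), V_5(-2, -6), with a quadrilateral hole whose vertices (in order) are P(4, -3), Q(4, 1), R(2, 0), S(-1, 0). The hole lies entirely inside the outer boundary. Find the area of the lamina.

Outer boundary:
V_1→V_2: (5)(2) − (9)(-7) = 73
V_2→V_3: (9)(4) − (2)(2) = 32
V_3→V_4: (2)(-2) − (-9)(4) = 32
V_4→V_5: (-9)(-6) − (-2)(-2) = 50
V_5→V_1: (-2)(-7) − (5)(-6) = 44
Σ = 231
Area = |Σ|/2 = 115.5.
Hole:
Apply Gauss's area formula: 2A = Σ (x_i·y_{i+1} − x_{i+1}·y_i), indices taken mod 4.
Cross-terms: 16, -2, 0, 3  ⇒  Σ = 17
Area = |Σ|/2 = 8.5.
Net area = 115.5 − 8.5 = 107.

107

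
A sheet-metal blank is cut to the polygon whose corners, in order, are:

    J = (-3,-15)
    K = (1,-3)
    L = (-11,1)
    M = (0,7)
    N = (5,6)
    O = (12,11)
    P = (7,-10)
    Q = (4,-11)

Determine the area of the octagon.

Apply the surveyor's formula: 2A = Σ (x_i·y_{i+1} − x_{i+1}·y_i), indices taken mod 8.
J→K: (-3)(-3) − (1)(-15) = 24
K→L: (1)(1) − (-11)(-3) = -32
L→M: (-11)(7) − (0)(1) = -77
M→N: (0)(6) − (5)(7) = -35
N→O: (5)(11) − (12)(6) = -17
O→P: (12)(-10) − (7)(11) = -197
P→Q: (7)(-11) − (4)(-10) = -37
Q→J: (4)(-15) − (-3)(-11) = -93
Σ = -464
Area = |Σ|/2 = 232.

232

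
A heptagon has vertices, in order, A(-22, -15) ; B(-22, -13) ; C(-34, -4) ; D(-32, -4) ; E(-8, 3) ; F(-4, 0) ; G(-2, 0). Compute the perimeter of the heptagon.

|AB| = √((0)² + (2)²) = √4 = 2
|BC| = √((-12)² + (9)²) = √225 = 15
|CD| = √((2)² + (0)²) = √4 = 2
|DE| = √((24)² + (7)²) = √625 = 25
|EF| = √((4)² + (-3)²) = √25 = 5
|FG| = √((2)² + (0)²) = √4 = 2
|GA| = √((-20)² + (-15)²) = √625 = 25
Perimeter = 2 + 15 + 2 + 25 + 5 + 2 + 25 = 76.

76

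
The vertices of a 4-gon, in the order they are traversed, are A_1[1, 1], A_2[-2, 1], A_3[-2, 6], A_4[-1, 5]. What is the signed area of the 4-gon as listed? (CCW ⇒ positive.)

-8.5

Apply the shoelace formula: 2A = Σ (x_i·y_{i+1} − x_{i+1}·y_i), indices taken mod 4.
Σ = (3) + (-10) + (-4) + (-6) = -17
Signed area = Σ/2 = -8.5 (negative ⇒ clockwise traversal).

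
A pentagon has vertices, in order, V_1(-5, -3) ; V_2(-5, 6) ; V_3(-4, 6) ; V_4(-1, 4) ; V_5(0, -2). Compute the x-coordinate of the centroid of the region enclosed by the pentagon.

-602/207

Apply the shoelace formula. First the cross-terms c_i = x_i·y_{i+1} − x_{i+1}·y_i:
  -45, -6, -10, 2, -10  ⇒  2A = -69, A = -34.5.
Then Σ (x_i + x_{i+1})·c_i = 602, so x̄ = 602 / (6·(-34.5)) = -602/207.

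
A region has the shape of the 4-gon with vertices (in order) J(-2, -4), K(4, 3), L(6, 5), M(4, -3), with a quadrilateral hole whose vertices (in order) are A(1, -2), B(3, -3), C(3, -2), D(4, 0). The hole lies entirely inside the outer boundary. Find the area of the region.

21

Outer boundary:
Apply Gauss's area formula: 2A = Σ (x_i·y_{i+1} − x_{i+1}·y_i), indices taken mod 4.
Cross-terms: 10, 2, -38, -22  ⇒  Σ = -48
Area = |Σ|/2 = 24.
Hole:
Apply the shoelace (surveyor's) formula: 2A = Σ (x_i·y_{i+1} − x_{i+1}·y_i), indices taken mod 4.
A→B: (1)(-3) − (3)(-2) = 3
B→C: (3)(-2) − (3)(-3) = 3
C→D: (3)(0) − (4)(-2) = 8
D→A: (4)(-2) − (1)(0) = -8
Σ = 6
Area = |Σ|/2 = 3.
Net area = 24 − 3 = 21.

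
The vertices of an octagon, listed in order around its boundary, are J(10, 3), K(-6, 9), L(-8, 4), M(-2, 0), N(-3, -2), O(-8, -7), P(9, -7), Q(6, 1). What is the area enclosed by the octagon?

Apply the surveyor's formula: 2A = Σ (x_i·y_{i+1} − x_{i+1}·y_i), indices taken mod 8.
Σ = (108) + (48) + (8) + (4) + (5) + (119) + (51) + (8) = 351
Area = |Σ|/2 = 175.5.

175.5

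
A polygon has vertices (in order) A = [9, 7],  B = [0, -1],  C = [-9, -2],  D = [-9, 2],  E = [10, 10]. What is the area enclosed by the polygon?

92

Apply the shoelace formula: 2A = Σ (x_i·y_{i+1} − x_{i+1}·y_i), indices taken mod 5.
Σ = (-9) + (-9) + (-36) + (-110) + (-20) = -184
Area = |Σ|/2 = 92.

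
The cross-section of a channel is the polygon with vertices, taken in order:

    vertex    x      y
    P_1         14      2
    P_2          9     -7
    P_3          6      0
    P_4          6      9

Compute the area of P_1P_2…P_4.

67

Σ = (-116) + (42) + (54) + (-114) = -134
Area = |Σ|/2 = 67.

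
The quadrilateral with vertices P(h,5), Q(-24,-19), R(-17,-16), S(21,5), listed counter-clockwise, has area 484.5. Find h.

-18

The doubled signed area Σ (x_i y_{i+1} − x_{i+1} y_i) is linear in h.
With h=0 it equals 537; the coefficient of h is -24 (from the two edges through P).
So -24·h + 537 = 2·484.5 = 969 ⇒ h = -18.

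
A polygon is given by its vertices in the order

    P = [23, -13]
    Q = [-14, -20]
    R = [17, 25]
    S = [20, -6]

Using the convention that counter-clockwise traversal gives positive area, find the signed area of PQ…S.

-688

Σ = (-642) + (-10) + (-602) + (-122) = -1376
Signed area = Σ/2 = -688 (negative ⇒ clockwise traversal).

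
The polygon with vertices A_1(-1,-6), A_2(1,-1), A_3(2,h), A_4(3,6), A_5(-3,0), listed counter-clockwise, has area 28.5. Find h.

0

The doubled signed area Σ (x_i y_{i+1} − x_{i+1} y_i) is linear in h.
With h=0 it equals 57; the coefficient of h is -2 (from the two edges through A_3).
So -2·h + 57 = 2·28.5 = 57 ⇒ h = 0.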